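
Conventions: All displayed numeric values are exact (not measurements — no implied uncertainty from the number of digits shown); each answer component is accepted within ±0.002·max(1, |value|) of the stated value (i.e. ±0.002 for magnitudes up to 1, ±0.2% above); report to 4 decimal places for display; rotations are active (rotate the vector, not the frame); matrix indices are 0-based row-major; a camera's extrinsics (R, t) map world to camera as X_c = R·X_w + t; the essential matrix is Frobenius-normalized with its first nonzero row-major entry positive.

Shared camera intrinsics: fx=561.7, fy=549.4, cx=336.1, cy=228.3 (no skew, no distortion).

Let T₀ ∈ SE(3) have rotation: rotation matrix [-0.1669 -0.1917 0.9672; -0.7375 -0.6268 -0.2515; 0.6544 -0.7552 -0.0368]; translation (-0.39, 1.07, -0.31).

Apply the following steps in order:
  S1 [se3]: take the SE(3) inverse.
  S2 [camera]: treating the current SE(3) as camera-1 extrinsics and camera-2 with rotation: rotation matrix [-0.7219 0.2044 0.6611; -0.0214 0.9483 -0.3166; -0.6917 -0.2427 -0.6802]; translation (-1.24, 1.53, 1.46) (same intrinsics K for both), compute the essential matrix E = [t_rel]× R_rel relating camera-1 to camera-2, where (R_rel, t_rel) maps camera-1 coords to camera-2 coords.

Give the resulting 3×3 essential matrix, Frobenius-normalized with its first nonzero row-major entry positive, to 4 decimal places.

matrix = [0.2412 0.5839 -0.2436; 0.1152 -0.0146 -0.3994; -0.0461 0.3512 0.4930]

after S1 (invert_se3): R=[-0.1669 -0.7375 0.6544; -0.1917 -0.6268 -0.7552; 0.9672 -0.2515 -0.0368], t=(0.9269, 0.3618, 0.6349)
after S2 (essential): [0.2412 0.5839 -0.2436; 0.1152 -0.0146 -0.3994; -0.0461 0.3512 0.4930]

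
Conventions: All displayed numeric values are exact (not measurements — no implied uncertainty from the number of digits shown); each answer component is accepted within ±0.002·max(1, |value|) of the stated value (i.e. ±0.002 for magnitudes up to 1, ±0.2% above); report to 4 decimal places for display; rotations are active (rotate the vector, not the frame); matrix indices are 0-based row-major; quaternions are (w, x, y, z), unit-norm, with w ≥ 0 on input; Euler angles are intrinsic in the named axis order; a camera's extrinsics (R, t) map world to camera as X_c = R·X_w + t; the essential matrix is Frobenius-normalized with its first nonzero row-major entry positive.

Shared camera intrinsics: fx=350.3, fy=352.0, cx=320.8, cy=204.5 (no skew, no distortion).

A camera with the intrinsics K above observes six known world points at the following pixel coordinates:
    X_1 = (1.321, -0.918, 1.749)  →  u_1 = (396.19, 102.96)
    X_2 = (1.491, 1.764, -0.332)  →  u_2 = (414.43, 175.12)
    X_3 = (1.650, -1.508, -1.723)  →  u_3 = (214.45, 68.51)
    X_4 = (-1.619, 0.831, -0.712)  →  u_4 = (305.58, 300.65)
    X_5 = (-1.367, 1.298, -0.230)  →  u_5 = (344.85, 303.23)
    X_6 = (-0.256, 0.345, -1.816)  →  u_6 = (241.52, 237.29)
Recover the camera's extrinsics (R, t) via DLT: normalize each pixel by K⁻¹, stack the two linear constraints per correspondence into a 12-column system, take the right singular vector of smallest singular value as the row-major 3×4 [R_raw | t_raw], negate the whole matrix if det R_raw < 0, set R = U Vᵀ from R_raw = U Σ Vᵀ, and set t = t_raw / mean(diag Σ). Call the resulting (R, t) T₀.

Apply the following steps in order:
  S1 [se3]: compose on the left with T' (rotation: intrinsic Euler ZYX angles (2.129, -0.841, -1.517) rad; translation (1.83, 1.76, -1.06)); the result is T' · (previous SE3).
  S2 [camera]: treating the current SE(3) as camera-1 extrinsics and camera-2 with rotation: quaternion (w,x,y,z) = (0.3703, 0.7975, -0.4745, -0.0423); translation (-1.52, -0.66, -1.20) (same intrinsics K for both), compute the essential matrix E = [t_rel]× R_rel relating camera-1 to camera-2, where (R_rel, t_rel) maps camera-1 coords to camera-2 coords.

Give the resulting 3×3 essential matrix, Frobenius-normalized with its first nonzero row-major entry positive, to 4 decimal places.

source (pnp_recover): camera pose = R=[0.1892 0.4926 0.8494; -0.8114 0.5656 -0.1473; -0.5530 -0.6614 0.5067], t=(0.2301, -0.1801, 6.2707)
after S1 (compose_se3): R=[0.7467 0.1235 -0.6536; -0.0709 0.9918 0.1064; 0.6614 -0.0331 0.7493], t=(-3.3501, -1.7482, -0.5438)
after S2 (essential): [0.2878 0.1591 -0.5971; -0.3993 0.2478 0.0395; -0.3613 0.3710 -0.2115]

matrix = [0.2878 0.1591 -0.5971; -0.3993 0.2478 0.0395; -0.3613 0.3710 -0.2115]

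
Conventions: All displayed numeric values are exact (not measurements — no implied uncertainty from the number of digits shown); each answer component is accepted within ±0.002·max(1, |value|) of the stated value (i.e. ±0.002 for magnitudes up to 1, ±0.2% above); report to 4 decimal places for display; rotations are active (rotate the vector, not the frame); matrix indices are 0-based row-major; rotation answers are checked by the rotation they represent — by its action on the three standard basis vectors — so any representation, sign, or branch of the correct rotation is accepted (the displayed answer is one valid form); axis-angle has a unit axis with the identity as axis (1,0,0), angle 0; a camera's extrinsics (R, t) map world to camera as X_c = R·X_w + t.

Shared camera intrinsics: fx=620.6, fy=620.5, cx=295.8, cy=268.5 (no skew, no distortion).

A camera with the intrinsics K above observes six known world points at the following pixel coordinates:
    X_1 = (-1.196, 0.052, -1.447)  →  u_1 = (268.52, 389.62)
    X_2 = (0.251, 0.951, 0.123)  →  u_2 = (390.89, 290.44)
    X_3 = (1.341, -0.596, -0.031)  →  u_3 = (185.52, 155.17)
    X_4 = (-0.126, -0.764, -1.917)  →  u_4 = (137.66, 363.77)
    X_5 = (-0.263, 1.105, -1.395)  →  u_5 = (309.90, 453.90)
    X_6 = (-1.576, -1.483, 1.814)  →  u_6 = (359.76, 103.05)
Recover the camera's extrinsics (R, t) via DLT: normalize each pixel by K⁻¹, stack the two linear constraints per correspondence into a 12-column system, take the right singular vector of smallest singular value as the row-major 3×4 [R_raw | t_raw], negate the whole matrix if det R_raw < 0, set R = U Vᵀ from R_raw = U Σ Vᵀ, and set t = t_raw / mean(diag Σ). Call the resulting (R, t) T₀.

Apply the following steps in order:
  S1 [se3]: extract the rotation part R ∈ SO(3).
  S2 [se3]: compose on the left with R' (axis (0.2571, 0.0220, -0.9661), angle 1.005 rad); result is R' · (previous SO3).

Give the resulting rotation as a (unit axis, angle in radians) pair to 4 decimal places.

rotation (axis_angle) = ((0.5373, 0.6194, -0.5724), 2.6640)

source (pnp_recover): camera pose = R=[-0.3756 0.6949 0.6133; -0.2640 0.5541 -0.7895; -0.8884 -0.4584 -0.0247], t=(0.1100, -0.1900, 5.5700)
after S1 (rot_of_se3): [-0.3756 0.6949 0.6133; -0.2640 0.5541 -0.7895; -0.8884 -0.4584 -0.0247]
after S2 (compose_so3): [-0.3430 0.8915 -0.2960; 0.3653 -0.1637 -0.9164; -0.8654 -0.4224 -0.2695]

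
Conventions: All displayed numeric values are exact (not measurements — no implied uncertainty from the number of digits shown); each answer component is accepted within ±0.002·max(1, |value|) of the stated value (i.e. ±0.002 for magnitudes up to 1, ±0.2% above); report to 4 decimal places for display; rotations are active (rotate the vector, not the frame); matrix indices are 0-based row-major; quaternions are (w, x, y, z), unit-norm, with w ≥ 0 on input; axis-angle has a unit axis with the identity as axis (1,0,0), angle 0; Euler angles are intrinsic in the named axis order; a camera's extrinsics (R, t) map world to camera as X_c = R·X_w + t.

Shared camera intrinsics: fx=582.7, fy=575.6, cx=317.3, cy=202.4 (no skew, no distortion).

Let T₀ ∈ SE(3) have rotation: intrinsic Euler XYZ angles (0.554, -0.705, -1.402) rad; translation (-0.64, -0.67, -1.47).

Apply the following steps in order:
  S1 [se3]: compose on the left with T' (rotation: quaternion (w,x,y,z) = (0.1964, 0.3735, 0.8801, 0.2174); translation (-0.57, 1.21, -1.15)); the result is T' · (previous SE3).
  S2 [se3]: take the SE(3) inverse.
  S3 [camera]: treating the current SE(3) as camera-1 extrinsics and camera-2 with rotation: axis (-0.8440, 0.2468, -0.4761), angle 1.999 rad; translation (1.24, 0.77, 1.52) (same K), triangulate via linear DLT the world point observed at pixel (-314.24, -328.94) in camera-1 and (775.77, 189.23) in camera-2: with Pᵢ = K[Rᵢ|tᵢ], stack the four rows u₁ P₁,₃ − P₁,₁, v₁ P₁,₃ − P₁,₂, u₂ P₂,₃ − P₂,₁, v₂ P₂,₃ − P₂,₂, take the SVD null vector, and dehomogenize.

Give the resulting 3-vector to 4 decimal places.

result = (1.8197, -0.9867, 0.2667)

after S1 (compose_se3): R=[-0.8112 -0.2729 0.5171; -0.5665 0.5858 -0.5796; -0.1447 -0.7631 -0.6298], t=(-1.2882, -0.0321, -0.1698)
after S2 (invert_se3): R=[-0.8112 -0.5665 -0.1447; -0.2729 0.5858 -0.7631; 0.5171 -0.5796 -0.6298], t=(-1.0878, -0.4624, 0.5407)
after S3 (triangulate): (1.8197, -0.9867, 0.2667)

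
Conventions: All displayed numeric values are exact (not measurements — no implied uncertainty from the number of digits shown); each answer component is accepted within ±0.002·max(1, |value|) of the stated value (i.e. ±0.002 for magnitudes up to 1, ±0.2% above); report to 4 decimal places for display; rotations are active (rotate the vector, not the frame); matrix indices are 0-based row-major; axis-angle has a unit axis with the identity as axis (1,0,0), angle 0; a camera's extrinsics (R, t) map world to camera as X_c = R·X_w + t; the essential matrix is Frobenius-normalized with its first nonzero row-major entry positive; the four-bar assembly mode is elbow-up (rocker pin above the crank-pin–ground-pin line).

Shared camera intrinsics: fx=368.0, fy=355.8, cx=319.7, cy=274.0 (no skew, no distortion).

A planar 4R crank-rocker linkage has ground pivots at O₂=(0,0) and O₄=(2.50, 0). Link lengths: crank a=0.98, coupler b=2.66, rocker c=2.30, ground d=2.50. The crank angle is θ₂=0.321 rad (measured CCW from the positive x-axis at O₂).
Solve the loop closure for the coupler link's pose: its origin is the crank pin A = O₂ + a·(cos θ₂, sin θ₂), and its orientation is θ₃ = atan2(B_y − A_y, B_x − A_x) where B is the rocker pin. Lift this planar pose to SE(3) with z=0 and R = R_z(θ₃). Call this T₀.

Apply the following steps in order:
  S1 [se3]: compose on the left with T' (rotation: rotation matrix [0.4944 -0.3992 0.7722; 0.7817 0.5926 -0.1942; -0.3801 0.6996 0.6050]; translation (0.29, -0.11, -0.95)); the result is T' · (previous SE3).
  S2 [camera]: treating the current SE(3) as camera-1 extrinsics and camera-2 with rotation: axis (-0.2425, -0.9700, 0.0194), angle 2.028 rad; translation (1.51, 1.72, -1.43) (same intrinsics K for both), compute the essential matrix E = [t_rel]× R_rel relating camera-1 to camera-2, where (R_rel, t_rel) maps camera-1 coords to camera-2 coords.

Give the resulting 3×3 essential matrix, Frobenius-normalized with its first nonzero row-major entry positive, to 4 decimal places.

matrix = [0.2463 -0.5253 -0.2528; -0.4082 0.2099 -0.2237; -0.3038 -0.1568 -0.4710]

source (fourbar_fk): coupler pose = R=[0.6671 -0.7450 0.0000; 0.7450 0.6671 0.0000; 0.0000 0.0000 1.0000], t=(0.9299, 0.3092, 0.0000)
after S1 (compose_se3): R=[0.0324 -0.6346 0.7722; 0.9630 -0.1871 -0.1942; 0.2677 0.7499 0.6050], t=(0.6263, 0.8002, -1.0871)
after S2 (essential): [0.2463 -0.5253 -0.2528; -0.4082 0.2099 -0.2237; -0.3038 -0.1568 -0.4710]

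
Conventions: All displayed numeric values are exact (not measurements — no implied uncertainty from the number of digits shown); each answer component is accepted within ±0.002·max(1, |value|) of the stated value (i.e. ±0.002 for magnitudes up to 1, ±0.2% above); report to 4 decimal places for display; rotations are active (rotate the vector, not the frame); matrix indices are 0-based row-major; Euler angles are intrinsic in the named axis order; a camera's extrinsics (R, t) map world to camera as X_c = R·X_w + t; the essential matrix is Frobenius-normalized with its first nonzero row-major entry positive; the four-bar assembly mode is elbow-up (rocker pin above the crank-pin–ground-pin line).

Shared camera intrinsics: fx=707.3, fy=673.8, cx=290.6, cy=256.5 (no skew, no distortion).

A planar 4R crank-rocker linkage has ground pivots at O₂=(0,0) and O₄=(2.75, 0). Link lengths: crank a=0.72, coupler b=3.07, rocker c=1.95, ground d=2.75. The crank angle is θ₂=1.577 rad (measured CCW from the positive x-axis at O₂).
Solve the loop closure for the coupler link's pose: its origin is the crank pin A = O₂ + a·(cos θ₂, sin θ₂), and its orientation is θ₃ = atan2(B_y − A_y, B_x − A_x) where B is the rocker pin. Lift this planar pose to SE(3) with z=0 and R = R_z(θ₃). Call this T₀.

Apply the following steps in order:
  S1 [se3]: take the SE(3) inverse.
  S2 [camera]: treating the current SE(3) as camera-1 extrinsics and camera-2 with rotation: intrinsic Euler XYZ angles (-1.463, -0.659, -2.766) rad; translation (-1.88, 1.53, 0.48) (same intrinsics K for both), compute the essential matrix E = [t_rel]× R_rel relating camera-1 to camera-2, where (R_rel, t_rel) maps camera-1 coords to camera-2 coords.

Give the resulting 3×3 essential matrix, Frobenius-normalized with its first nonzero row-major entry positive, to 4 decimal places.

source (fourbar_fk): coupler pose = R=[0.9164 -0.4004 0.0000; 0.4004 0.9164 0.0000; 0.0000 0.0000 1.0000], t=(-0.0045, 0.7200, 0.0000)
after S1 (invert_se3): R=[0.9164 0.4004 0.0000; -0.4004 0.9164 0.0000; 0.0000 0.0000 1.0000], t=(-0.2842, -0.6616, 0.0000)
after S2 (essential): [0.4500 0.2176 -0.2109; 0.1222 0.5164 -0.1549; 0.4754 -0.4082 -0.0865]

matrix = [0.4500 0.2176 -0.2109; 0.1222 0.5164 -0.1549; 0.4754 -0.4082 -0.0865]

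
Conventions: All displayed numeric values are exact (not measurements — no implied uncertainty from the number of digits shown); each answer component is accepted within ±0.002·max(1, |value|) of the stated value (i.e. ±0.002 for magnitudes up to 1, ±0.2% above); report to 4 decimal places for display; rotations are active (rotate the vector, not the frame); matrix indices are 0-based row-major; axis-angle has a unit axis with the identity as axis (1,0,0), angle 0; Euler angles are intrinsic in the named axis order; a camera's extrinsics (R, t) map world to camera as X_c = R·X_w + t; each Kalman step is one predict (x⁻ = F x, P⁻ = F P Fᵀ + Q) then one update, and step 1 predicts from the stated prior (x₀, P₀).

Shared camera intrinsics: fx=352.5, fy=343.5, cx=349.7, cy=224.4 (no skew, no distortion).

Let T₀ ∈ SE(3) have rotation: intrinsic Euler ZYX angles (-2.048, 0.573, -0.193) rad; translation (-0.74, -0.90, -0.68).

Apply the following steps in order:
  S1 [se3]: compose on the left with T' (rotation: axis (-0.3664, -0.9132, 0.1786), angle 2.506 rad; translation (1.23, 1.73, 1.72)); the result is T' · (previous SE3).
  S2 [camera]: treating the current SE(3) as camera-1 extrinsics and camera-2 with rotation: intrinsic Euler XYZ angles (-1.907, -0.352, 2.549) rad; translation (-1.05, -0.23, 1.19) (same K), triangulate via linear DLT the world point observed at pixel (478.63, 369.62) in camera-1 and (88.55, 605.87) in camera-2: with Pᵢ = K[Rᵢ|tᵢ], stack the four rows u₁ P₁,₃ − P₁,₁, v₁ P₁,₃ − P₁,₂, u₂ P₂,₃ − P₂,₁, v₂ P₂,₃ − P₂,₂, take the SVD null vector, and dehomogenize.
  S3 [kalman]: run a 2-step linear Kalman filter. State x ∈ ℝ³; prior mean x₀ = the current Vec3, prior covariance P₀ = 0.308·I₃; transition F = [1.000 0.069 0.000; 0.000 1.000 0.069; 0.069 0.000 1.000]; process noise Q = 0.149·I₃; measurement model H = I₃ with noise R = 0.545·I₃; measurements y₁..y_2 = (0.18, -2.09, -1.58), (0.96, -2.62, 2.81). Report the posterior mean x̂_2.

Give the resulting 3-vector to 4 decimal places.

after S1 (compose_se3): R=[0.2034 -0.5893 -0.7819; -0.7549 0.4142 -0.5085; 0.6235 0.6937 -0.3606], t=(1.6471, 0.6268, 2.3750)
after S2 (triangulate): (-0.8144, -0.0254, 1.2614)
after S3 (kf_track): (0.1447, -1.5914, 1.1215)

result = (0.1447, -1.5914, 1.1215)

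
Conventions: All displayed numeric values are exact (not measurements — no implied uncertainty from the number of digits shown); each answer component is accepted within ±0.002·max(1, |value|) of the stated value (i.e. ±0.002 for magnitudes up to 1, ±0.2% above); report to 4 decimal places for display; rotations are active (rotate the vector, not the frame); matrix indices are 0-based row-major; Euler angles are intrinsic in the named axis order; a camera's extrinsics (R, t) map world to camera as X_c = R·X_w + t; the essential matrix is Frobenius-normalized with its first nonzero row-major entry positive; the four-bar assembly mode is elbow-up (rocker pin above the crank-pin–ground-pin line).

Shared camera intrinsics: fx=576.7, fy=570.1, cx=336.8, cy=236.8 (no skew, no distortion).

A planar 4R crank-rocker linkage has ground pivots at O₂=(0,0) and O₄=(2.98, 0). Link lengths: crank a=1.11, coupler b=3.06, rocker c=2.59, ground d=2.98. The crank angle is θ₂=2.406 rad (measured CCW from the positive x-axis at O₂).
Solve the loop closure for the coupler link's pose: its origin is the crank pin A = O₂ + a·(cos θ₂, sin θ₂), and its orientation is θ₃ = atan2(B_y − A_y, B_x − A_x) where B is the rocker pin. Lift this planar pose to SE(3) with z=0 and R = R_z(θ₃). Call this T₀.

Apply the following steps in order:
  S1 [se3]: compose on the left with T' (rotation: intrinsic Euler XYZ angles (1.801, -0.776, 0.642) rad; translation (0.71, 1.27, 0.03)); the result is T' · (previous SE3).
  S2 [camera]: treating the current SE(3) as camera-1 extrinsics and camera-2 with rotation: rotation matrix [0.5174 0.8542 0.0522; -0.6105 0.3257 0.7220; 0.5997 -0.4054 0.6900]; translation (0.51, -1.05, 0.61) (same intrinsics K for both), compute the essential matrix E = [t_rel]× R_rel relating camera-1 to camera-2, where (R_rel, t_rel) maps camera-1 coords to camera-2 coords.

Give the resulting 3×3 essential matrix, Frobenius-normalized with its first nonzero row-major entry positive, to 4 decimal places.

source (fourbar_fk): coupler pose = R=[0.8595 -0.5112 0.0000; 0.5112 0.8595 0.0000; 0.0000 0.0000 1.0000], t=(-0.8230, 0.7448, 0.0000)
after S1 (compose_se3): R=[0.2728 -0.6595 -0.7004; -0.4715 0.5430 -0.6949; 0.8386 0.5198 -0.1629], t=(-0.0788, 2.0000, 0.3076)
after S2 (essential): [0.6017 0.2592 0.2628; -0.3069 0.0802 0.5851; -0.0719 0.0454 0.2271]

matrix = [0.6017 0.2592 0.2628; -0.3069 0.0802 0.5851; -0.0719 0.0454 0.2271]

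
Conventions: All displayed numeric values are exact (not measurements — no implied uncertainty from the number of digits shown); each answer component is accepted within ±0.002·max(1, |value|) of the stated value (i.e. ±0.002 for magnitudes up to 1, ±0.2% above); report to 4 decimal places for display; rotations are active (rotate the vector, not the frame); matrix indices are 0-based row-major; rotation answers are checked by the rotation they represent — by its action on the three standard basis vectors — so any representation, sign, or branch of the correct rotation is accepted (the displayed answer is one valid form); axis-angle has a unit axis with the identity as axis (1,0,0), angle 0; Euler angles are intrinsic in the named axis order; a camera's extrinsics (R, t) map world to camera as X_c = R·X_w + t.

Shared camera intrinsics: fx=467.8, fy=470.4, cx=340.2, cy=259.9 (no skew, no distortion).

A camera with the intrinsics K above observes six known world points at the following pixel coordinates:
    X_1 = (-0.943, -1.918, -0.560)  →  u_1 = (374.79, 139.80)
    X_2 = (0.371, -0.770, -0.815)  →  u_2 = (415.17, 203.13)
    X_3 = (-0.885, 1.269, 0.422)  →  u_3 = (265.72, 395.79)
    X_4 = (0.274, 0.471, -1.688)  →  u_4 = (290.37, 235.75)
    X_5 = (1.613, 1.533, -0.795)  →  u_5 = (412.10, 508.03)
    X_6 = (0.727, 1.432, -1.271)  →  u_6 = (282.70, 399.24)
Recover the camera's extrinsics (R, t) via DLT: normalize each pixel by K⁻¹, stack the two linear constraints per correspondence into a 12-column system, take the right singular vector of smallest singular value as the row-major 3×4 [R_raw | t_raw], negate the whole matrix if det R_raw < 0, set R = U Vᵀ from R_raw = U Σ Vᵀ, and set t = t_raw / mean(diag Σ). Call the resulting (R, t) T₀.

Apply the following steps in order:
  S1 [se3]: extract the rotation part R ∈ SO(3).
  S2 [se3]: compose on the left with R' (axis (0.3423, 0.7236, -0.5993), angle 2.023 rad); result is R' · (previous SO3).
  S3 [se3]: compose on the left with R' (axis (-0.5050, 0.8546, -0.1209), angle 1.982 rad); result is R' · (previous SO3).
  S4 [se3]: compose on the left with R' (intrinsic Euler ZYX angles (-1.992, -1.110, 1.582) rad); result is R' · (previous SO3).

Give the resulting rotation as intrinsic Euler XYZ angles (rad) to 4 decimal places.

source (pnp_recover): camera pose = R=[0.7509 -0.5327 0.3904; 0.2036 0.7491 0.6304; -0.6282 -0.3939 0.6710], t=(0.3400, 0.4800, 4.9100)
after S1 (rot_of_se3): [0.7509 -0.5327 0.3904; 0.2036 0.7491 0.6304; -0.6282 -0.3939 0.6710]
after S2 (compose_so3): [-0.2431 0.6732 0.6984; 0.5116 0.7007 -0.4973; -0.8241 0.2364 -0.5148]
after S3 (compose_so3): [-0.9580 -0.1690 -0.2318; 0.2300 0.0302 -0.9727; 0.1714 -0.9852 0.0100]
after S4 (compose_so3): [0.0989 0.9445 -0.3132; 0.6463 -0.3004 -0.7015; -0.7566 -0.1330 -0.6402]

rotation (euler_xyz) = (2.3105, -0.3186, -1.4664)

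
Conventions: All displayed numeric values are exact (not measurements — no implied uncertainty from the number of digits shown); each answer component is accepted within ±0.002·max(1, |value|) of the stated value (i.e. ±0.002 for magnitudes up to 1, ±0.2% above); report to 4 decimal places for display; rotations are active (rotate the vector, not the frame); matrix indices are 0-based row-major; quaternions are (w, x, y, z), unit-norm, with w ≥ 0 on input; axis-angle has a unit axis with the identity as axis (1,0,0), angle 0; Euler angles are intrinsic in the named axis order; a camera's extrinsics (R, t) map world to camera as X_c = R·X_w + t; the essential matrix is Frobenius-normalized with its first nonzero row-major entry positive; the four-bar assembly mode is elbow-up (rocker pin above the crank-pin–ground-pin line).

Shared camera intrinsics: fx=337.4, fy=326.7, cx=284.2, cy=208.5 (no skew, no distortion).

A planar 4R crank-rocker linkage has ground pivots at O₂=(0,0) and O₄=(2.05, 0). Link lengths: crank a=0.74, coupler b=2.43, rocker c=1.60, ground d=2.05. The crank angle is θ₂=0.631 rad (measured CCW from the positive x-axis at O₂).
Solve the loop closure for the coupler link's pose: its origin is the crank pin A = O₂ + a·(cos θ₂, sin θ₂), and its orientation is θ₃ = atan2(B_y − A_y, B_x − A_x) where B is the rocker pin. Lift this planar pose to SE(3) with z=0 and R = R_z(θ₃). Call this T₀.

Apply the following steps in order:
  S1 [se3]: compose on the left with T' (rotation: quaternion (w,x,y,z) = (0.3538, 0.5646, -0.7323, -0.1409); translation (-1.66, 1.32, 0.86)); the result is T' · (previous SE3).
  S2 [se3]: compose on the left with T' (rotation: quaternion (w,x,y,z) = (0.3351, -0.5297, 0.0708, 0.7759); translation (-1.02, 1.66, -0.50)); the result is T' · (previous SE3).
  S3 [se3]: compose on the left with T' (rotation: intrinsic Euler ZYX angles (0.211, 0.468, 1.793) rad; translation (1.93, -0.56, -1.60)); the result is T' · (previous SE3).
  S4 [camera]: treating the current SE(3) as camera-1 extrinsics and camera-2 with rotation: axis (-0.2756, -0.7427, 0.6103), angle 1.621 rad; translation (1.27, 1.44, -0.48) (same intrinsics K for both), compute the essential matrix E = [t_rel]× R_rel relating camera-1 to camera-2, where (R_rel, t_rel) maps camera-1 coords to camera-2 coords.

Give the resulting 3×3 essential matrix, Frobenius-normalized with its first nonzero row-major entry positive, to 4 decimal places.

matrix = [0.2466 0.2432 -0.0355; 0.5569 0.0464 0.3733; 0.1086 0.5167 -0.3852]

source (fourbar_fk): coupler pose = R=[0.9185 -0.3953 0.0000; 0.3953 0.9185 0.0000; 0.0000 0.0000 1.0000], t=(0.5975, 0.4366, 0.0000)
after S1 (compose_se3): R=[-0.3905 -0.6236 -0.6772; -0.7235 0.6628 -0.1931; 0.5693 0.4145 -0.7100], t=(-2.0445, 0.9073, 1.3390)
after S2 (compose_se3): R=[0.0732 -0.5820 0.8099; 0.6446 -0.5921 -0.4837; 0.7610 0.5575 0.3318], t=(-2.1592, 0.6782, 1.6294)
after S3 (compose_se3): R=[0.4524 -0.7302 0.5119; -0.8075 -0.5791 -0.1123; 0.3785 -0.3626 -0.8517], t=(0.5433, -2.6353, -0.3560)
after S4 (essential): [0.2466 0.2432 -0.0355; 0.5569 0.0464 0.3733; 0.1086 0.5167 -0.3852]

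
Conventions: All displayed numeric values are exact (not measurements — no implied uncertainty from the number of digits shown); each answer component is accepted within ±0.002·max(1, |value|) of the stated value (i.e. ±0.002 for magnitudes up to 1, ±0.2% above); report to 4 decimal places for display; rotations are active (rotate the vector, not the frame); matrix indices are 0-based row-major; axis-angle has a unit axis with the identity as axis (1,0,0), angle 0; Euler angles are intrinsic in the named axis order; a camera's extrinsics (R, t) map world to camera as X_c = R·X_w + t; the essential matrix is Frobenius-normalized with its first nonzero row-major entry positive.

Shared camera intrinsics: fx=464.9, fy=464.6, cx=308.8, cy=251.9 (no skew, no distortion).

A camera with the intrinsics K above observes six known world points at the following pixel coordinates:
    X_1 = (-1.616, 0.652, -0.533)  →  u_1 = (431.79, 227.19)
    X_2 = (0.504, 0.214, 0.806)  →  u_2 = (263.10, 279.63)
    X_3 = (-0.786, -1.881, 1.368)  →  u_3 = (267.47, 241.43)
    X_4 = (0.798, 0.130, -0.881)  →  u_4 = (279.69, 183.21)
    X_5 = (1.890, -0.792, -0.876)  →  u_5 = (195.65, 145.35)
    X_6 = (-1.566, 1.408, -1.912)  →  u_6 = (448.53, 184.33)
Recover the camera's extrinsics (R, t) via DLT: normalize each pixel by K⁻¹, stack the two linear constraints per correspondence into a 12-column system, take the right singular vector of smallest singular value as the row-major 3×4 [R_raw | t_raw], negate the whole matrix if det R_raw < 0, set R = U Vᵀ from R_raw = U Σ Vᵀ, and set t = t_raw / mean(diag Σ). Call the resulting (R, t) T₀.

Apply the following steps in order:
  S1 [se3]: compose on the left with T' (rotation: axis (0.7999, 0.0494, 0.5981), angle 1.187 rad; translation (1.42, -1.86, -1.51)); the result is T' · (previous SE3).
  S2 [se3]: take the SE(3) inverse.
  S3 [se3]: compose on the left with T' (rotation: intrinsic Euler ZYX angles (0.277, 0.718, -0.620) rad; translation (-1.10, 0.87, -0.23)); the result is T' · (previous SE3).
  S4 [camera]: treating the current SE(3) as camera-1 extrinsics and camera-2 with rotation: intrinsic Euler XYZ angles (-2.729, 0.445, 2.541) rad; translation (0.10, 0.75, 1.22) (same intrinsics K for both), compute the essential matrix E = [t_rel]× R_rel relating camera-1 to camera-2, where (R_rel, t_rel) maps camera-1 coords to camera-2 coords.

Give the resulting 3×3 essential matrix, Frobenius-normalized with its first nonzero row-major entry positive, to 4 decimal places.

source (pnp_recover): camera pose = R=[-0.8958 0.3407 -0.2854; -0.0771 0.5133 0.8547; 0.4378 0.7876 -0.4336], t=(-0.0501, -0.3601, 6.6611)
after S1 (compose_se3): R=[-0.5021 0.2638 -0.8236; -0.8645 -0.1792 0.4696; -0.0238 0.9478 0.3180], t=(3.8706, -6.8418, 2.1884)
after S2 (invert_se3): R=[-0.5021 -0.8645 -0.0238; 0.2638 -0.1792 0.9478; -0.8236 0.4696 0.3180], t=(-3.9195, -4.3214, 5.7047)
after S3 (compose_se3): R=[-0.8127 -0.3532 -0.4634; -0.5054 0.0315 0.8623; -0.2900 0.9350 -0.2042], t=(0.6430, 1.1551, 7.7363)
after S4 (essential): [0.5527 -0.3977 0.0945; 0.2616 0.0913 -0.0064; -0.3540 -0.5634 0.0891]

matrix = [0.5527 -0.3977 0.0945; 0.2616 0.0913 -0.0064; -0.3540 -0.5634 0.0891]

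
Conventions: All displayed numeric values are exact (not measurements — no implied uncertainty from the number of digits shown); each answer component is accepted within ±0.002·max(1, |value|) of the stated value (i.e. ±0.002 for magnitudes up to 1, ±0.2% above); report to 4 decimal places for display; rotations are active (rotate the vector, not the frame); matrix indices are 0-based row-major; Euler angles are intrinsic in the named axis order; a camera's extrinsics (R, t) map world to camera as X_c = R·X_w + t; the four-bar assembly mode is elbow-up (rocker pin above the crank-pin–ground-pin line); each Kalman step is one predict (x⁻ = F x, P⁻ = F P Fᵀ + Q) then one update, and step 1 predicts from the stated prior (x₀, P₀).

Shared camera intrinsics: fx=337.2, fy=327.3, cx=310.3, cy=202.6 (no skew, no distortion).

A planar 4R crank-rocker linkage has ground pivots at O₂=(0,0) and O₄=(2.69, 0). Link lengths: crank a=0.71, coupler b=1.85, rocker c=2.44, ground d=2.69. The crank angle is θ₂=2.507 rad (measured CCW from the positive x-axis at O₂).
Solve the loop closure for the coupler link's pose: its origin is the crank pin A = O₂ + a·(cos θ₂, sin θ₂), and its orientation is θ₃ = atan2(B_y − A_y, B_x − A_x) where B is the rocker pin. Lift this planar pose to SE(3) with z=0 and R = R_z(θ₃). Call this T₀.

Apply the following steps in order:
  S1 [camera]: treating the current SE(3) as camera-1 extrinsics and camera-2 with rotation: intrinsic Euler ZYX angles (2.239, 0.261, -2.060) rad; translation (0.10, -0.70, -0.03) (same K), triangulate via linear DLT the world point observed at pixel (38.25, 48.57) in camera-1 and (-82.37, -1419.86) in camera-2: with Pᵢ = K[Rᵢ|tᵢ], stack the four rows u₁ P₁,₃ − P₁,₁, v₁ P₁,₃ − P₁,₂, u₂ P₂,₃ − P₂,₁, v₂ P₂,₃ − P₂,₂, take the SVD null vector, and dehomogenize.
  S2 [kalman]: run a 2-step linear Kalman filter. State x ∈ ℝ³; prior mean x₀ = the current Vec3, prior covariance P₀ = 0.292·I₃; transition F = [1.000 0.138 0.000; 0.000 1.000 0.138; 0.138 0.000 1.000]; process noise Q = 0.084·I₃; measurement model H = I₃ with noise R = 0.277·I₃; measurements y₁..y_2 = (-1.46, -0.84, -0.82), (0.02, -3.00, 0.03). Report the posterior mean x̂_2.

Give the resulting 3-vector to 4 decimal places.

source (fourbar_fk): coupler pose = R=[0.7690 -0.6392 0.0000; 0.6392 0.7690 0.0000; 0.0000 0.0000 1.0000], t=(-0.5718, 0.4209, 0.0000)
after S1 (triangulate): (-0.4036, -0.5933, 0.6233)
after S2 (kf_track): (-0.6738, -1.7825, -0.2340)

result = (-0.6738, -1.7825, -0.2340)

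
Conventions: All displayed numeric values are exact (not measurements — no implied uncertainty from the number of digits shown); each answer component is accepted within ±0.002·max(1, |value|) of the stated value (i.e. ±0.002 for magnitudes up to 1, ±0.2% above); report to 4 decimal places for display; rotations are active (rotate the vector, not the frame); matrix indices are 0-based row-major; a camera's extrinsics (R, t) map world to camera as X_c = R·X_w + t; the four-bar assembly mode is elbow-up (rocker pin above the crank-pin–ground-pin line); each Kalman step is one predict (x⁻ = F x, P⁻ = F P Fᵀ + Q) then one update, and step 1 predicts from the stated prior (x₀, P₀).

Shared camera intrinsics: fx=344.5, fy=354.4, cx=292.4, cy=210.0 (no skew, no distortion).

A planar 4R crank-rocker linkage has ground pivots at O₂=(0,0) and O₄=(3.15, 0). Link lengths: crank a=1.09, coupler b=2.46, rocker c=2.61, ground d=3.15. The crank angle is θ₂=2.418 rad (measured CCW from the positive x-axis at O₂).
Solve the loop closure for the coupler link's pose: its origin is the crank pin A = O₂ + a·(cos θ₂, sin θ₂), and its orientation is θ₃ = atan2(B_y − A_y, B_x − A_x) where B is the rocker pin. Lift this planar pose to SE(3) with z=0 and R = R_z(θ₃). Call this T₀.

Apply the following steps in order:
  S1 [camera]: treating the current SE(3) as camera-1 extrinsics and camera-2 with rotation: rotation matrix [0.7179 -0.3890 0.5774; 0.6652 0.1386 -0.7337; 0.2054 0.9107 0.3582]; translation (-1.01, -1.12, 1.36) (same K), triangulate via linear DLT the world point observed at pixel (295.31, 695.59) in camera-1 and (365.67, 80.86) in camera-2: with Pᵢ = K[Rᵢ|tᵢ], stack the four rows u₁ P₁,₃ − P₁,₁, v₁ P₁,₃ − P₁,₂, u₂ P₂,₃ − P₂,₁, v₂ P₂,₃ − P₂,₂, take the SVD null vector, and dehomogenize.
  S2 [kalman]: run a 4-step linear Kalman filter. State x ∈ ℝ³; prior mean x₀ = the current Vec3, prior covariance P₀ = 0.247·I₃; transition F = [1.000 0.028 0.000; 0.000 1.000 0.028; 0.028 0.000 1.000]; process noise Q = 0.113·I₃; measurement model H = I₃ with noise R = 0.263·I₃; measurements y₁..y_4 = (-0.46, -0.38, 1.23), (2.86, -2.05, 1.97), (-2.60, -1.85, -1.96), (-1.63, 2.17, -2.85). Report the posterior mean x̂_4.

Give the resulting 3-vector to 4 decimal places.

source (fourbar_fk): coupler pose = R=[0.8803 -0.4744 0.0000; 0.4744 0.8803 0.0000; 0.0000 0.0000 1.0000], t=(-0.8169, 0.7217, 0.0000)
after S1 (triangulate): (1.5876, 1.1912, 1.8417)
after S2 (kf_track): (-1.0268, 0.3103, -1.3802)

result = (-1.0268, 0.3103, -1.3802)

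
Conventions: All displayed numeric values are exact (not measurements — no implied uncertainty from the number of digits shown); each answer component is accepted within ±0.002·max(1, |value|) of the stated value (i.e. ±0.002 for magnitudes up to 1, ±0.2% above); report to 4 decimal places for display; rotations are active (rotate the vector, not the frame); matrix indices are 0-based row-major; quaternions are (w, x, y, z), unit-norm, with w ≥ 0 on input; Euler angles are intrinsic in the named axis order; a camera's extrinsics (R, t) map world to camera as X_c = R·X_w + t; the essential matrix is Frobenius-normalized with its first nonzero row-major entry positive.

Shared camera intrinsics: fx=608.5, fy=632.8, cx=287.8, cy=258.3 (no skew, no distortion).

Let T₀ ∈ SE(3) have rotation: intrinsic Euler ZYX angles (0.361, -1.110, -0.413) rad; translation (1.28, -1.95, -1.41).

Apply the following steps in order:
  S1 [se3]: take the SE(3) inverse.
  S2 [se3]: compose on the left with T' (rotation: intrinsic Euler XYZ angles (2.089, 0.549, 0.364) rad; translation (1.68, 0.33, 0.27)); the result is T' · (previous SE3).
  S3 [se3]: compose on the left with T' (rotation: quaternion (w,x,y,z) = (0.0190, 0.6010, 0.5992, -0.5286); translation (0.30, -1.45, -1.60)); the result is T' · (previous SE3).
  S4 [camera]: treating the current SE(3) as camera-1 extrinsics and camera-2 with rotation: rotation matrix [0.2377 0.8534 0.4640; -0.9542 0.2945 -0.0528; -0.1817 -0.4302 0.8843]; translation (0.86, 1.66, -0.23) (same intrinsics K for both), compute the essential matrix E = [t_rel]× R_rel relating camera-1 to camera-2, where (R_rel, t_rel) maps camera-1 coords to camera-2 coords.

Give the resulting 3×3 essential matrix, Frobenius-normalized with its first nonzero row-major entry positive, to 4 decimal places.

after S1 (invert_se3): R=[0.4160 0.1571 0.8957; 0.0128 0.9839 -0.1785; -0.9093 0.0857 0.4073], t=(1.0367, 1.6505, 1.9053)
after S2 (compose_se3): R=[-0.1468 -0.1289 0.9807; 0.7687 -0.6389 0.0311; 0.6226 0.7584 0.1928], t=(2.9994, -1.8559, 1.2240)
after S3 (compose_se3): R=[0.2283 -0.9019 -0.3667; -0.7275 -0.4083 0.5514; -0.6470 0.1409 -0.7494], t=(-2.6542, 0.3686, -2.9799)
after S4 (essential): [0.1724 -0.5289 -0.0321; -0.3556 -0.4500 0.1147; -0.5539 0.1316 0.1525]

matrix = [0.1724 -0.5289 -0.0321; -0.3556 -0.4500 0.1147; -0.5539 0.1316 0.1525]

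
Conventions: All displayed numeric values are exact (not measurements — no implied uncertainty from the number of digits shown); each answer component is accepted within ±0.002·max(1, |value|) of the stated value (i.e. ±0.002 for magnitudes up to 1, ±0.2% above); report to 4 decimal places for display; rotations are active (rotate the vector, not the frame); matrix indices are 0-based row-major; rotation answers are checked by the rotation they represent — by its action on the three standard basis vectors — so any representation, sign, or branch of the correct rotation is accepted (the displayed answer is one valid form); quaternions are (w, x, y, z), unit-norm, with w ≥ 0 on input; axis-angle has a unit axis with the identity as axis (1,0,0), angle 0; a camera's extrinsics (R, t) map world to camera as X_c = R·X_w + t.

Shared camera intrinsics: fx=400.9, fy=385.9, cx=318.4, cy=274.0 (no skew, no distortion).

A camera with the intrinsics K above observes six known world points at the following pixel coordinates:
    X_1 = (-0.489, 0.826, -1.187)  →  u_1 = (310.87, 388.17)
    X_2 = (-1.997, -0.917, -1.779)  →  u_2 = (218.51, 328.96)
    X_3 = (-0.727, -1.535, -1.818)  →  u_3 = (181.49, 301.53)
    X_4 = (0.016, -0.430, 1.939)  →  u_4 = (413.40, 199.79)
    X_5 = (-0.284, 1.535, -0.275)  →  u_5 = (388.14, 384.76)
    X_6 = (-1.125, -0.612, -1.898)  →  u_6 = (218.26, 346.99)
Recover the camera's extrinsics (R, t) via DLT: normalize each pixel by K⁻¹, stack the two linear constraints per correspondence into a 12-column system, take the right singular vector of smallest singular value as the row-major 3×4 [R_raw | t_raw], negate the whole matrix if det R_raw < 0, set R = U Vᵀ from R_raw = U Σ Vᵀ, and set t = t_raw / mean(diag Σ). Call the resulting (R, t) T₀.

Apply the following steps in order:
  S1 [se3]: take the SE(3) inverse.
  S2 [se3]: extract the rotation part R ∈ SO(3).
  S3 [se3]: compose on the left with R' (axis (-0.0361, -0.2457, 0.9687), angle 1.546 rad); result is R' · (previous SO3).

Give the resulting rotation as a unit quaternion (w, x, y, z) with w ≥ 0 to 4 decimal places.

source (pnp_recover): camera pose = R=[0.1244 0.6493 0.7503; -0.1412 0.7600 -0.6344; -0.9821 -0.0270 0.1862], t=(0.3000, 0.3595, 5.8732)
after S1 (invert_se3): R=[0.1244 -0.1412 -0.9821; 0.6493 0.7600 -0.0270; 0.7503 -0.6344 0.1862], t=(5.7817, -0.3093, -1.0908)
after S2 (rot_of_se3): [0.1244 -0.1412 -0.9821; 0.6493 0.7600 -0.0270; 0.7503 -0.6344 0.1862]
after S3 (compose_so3): [-0.8298 -0.5557 -0.0517; 0.0288 0.0500 -0.9983; 0.5573 -0.8299 -0.0255]

rotation (quat) = (0.2206, 0.1909, -0.6902, 0.6623)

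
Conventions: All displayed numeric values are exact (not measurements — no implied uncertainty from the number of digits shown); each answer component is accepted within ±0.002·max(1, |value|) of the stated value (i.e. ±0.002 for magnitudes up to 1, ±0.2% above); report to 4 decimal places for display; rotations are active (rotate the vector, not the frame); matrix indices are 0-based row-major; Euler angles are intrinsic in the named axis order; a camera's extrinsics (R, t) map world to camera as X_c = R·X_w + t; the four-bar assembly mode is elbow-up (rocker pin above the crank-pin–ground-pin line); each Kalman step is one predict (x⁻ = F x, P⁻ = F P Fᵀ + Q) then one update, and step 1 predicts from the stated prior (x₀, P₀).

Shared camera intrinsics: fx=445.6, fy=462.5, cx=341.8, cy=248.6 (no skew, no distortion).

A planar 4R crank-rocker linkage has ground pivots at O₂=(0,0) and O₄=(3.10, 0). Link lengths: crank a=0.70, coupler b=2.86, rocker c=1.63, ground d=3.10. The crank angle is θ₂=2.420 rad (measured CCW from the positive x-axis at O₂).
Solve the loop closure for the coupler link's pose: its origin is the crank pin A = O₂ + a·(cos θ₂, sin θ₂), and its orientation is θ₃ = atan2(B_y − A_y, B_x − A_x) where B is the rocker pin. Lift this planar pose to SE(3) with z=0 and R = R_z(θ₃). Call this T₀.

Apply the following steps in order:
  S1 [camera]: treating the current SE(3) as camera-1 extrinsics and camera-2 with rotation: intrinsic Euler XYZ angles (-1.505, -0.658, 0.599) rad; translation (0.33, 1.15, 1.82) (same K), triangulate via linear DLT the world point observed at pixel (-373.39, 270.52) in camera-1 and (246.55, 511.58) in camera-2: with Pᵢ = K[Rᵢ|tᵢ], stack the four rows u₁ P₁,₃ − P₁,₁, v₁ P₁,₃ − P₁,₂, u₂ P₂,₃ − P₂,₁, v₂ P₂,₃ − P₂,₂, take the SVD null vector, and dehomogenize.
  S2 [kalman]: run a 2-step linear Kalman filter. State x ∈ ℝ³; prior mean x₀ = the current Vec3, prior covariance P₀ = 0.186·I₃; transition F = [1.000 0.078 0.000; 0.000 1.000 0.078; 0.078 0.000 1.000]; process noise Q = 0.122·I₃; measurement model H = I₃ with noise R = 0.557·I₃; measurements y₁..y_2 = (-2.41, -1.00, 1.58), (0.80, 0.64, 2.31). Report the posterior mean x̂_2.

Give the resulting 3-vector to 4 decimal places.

source (fourbar_fk): coupler pose = R=[0.9502 -0.3116 0.0000; 0.3116 0.9502 0.0000; 0.0000 0.0000 1.0000], t=(-0.5255, 0.4624, 0.0000)
after S1 (triangulate): (-0.7521, -0.2034, 0.7332)
after S2 (kf_track): (-0.5494, 0.0476, 1.4437)

result = (-0.5494, 0.0476, 1.4437)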